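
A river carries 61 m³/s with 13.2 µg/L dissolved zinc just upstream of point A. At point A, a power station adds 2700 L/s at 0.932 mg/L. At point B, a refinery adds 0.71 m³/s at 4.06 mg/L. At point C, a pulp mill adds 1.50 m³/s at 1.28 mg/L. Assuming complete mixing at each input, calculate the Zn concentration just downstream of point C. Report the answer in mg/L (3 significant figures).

0.123 mg/L

13.2 µg/L = 0.0132 mg/L.
2700 L/s = 2.7 m³/s.
After input A: C = (61·0.0132 + 2.7·0.932) / 63.7 = 0.05214 mg/L.
After input B: C = (63.7·0.05214 + 0.71·4.06) / 64.41 = 0.09632 mg/L.
After input C: C = (64.41·0.09632 + 1.5·1.28) / 65.91 = 0.1233 mg/L.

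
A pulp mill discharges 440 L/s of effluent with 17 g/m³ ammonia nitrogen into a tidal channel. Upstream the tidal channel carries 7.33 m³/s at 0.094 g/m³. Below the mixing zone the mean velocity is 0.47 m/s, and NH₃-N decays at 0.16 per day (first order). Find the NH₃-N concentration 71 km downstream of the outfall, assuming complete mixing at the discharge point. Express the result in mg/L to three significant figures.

440 L/s = 0.44 m³/s.
After complete mixing, C₀ = (0.44·17 + 7.33·0.094) / 7.77 = 1.051 mg/L.
Travel time t = 7.1e+04 m / 0.47 m/s = 1.511e+05 s = 1.748 d.
C = 1.051·exp(−0.16·1.748) = 1.051·0.756 = 0.7948 mg/L.

0.795 mg/L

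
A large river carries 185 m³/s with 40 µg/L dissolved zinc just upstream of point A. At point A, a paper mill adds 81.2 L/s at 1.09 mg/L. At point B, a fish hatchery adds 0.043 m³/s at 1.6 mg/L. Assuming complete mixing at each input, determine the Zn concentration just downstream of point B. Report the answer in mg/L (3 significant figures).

0.0408 mg/L

40 µg/L = 0.04 mg/L.
81.2 L/s = 0.0812 m³/s.
After input A: C = (185·0.04 + 0.0812·1.09) / 185.1 = 0.04046 mg/L.
After input B: C = (185.1·0.04046 + 0.043·1.6) / 185.1 = 0.04082 mg/L.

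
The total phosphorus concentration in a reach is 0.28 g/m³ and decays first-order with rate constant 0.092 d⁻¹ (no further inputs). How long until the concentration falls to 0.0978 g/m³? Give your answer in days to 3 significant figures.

11.4 d

t = ln(C₀/C)/k = ln(0.28/0.0978)/0.092 = 1.052/0.092 = 11.43 d.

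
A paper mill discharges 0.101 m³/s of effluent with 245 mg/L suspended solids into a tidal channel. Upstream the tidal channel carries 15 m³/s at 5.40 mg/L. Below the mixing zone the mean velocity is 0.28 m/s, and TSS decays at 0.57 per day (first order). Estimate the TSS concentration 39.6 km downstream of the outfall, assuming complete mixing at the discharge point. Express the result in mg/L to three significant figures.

After complete mixing, C₀ = (0.101·245 + 15·5.4) / 15.1 = 7.003 mg/L.
Travel time t = 3.96e+04 m / 0.28 m/s = 1.414e+05 s = 1.637 d.
C = 7.003·exp(−0.57·1.637) = 7.003·0.3934 = 2.754 mg/L.

2.75 mg/L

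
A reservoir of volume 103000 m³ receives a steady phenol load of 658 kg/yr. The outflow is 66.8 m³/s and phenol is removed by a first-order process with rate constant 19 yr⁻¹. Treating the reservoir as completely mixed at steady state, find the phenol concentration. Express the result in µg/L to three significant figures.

Outflow Q = 66.8 m³/s × 3.156e+07 s/yr = 2.108e+09 m³/yr.
Steady-state CSTR mass balance: W = Q·C + k·V·C, so C = W/(Q + kV).
Q + kV = 2.108e+09 + 19·103000 = 2.11e+09 m³/yr.
C = 658/2.11e+09 = 3.118e-07 kg/m³ = 0.0003118 mg/L = 0.3118 µg/L.

0.312 µg/L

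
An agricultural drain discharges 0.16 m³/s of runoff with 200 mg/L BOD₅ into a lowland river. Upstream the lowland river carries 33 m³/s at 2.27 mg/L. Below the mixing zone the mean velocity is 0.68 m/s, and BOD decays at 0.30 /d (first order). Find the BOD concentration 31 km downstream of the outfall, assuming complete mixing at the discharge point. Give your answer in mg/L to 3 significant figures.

After complete mixing, C₀ = (0.16·200 + 33·2.27) / 33.16 = 3.224 mg/L.
Travel time t = 3.1e+04 m / 0.68 m/s = 4.559e+04 s = 0.5276 d.
C = 3.224·exp(−0.30·0.5276) = 3.224·0.8536 = 2.752 mg/L.

2.75 mg/L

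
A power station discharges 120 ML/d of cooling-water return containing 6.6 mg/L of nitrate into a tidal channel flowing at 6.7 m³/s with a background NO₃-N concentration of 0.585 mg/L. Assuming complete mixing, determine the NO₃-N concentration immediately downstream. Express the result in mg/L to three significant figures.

120 ML/d = 1.389 m³/s.
Conservation of mass across the mixing zone: C = (1.389·6.6 + 6.7·0.585) / (1.389 + 6.7) = 13.09/8.089 = 1.618 mg/L.

1.62 mg/L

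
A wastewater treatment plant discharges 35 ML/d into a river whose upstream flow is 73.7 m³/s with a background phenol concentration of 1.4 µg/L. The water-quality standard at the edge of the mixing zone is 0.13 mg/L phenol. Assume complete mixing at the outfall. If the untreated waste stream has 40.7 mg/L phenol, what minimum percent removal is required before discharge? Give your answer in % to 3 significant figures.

42.2 %

35 ML/d = 0.4051 m³/s.
1.4 µg/L = 0.0014 mg/L.
Mass balance: 0.13·74.11 = 0.4051·Cₑ + 73.7·0.0014.
Cₑ = (9.634 − 0.1032) / 0.4051 = 23.53 mg/L.
Required removal = 1 − 23.53/40.7 = 42.19 %.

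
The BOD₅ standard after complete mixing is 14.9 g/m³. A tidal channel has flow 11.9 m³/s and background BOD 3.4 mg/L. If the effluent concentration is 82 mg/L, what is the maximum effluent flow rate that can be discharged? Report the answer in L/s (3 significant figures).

Mass balance at complete mixing: C_std·(Q_w + Q_r) = Q_w·C_e + Q_r·C_b.
Rearranging, Q_w = Q_r·(C_std − C_b)/(C_e − C_std) = 11.9·(14.9 − 3.4) / (82 − 14.9) = 2.039 m³/s.
= 2039 L/s.

2040 L/s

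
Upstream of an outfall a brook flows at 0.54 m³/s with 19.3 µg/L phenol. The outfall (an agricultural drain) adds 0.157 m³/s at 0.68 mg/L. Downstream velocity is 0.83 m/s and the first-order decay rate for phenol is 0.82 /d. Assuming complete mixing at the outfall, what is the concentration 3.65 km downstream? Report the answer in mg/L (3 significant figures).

19.3 µg/L = 0.0193 mg/L.
After complete mixing, C₀ = (0.157·0.68 + 0.54·0.0193) / 0.697 = 0.1681 mg/L.
Travel time t = 3650 m / 0.83 m/s = 4398 s = 0.0509 d.
C = 0.1681·exp(−0.82·0.0509) = 0.1681·0.9591 = 0.1613 mg/L.

0.161 mg/L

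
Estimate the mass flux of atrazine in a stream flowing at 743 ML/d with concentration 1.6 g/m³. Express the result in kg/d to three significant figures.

743 ML/d = 8.6 m³/s.
Mass flux = Q·C = 8.6 m³/s × 1.6 g/m³ = 13.76 g/s.
= 13.76 g/s × 86.4 = 1189 kg/d.

1190 kg/d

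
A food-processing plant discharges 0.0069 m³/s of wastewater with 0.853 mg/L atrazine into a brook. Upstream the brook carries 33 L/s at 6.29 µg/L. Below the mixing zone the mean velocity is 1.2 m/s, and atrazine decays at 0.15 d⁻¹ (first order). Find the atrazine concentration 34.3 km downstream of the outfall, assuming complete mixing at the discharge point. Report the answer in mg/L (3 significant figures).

33 L/s = 0.033 m³/s.
6.29 µg/L = 0.00629 mg/L.
After complete mixing, C₀ = (0.0069·0.853 + 0.033·0.00629) / 0.0399 = 0.1527 mg/L.
Travel time t = 3.43e+04 m / 1.2 m/s = 2.858e+04 s = 0.3308 d.
C = 0.1527·exp(−0.15·0.3308) = 0.1527·0.9516 = 0.1453 mg/L.

0.145 mg/L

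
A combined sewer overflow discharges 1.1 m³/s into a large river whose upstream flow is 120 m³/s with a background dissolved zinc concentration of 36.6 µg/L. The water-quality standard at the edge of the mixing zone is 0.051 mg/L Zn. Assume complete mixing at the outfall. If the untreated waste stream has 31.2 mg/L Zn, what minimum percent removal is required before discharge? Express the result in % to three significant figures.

94.8 %

36.6 µg/L = 0.0366 mg/L.
Mass balance: 0.051·121.1 = 1.1·Cₑ + 120·0.0366.
Cₑ = (6.176 − 4.392) / 1.1 = 1.622 mg/L.
Required removal = 1 − 1.622/31.2 = 94.8 %.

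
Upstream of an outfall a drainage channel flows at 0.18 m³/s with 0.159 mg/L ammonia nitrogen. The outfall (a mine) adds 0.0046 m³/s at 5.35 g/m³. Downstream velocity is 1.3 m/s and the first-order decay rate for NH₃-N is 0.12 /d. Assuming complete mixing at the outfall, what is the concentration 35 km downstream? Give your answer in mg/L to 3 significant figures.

After complete mixing, C₀ = (0.0046·5.35 + 0.18·0.159) / 0.1846 = 0.2884 mg/L.
Travel time t = 3.5e+04 m / 1.3 m/s = 2.692e+04 s = 0.3116 d.
C = 0.2884·exp(−0.12·0.3116) = 0.2884·0.9633 = 0.2778 mg/L.

0.278 mg/L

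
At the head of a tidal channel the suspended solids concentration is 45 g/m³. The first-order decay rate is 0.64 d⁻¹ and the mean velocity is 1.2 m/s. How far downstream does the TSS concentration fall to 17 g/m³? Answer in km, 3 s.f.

From C = C₀·e^(−kt), t = ln(C₀/C)/k = ln(45/17)/0.64 = 0.9734/0.64 = 1.521 d.
Distance = v·t = 1.2 m/s × 1.314e+05 s = 1.577e+05 m = 157.7 km.

158 km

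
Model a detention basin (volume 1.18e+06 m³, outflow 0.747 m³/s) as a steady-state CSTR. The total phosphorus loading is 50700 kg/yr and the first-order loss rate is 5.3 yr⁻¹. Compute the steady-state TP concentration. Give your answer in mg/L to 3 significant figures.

Outflow Q = 0.747 m³/s × 3.156e+07 s/yr = 2.357e+07 m³/yr.
Steady-state CSTR mass balance: W = Q·C + k·V·C, so C = W/(Q + kV).
Q + kV = 2.357e+07 + 5.3·1.18e+06 = 2.983e+07 m³/yr.
C = 50700/2.983e+07 = 0.0017 kg/m³ = 1.7 mg/L.

1.70 mg/L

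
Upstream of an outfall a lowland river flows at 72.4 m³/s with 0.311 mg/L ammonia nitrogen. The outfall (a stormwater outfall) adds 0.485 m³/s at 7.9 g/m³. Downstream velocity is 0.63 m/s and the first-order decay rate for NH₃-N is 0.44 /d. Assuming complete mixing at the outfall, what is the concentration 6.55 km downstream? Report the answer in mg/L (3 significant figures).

0.343 mg/L

After complete mixing, C₀ = (0.485·7.9 + 72.4·0.311) / 72.89 = 0.3615 mg/L.
Travel time t = 6550 m / 0.63 m/s = 1.04e+04 s = 0.1203 d.
C = 0.3615·exp(−0.44·0.1203) = 0.3615·0.9484 = 0.3429 mg/L.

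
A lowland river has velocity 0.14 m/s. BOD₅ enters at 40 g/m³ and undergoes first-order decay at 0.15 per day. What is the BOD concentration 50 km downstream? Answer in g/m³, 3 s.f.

21.5 g/m³

Travel time t = 50 km / 0.14 m/s = 5e+04/0.14 = 3.571e+05 s = 4.134 d.
First-order decay: C = 40·exp(−0.15·4.134) = 40·0.5379 = 21.52 g/m³.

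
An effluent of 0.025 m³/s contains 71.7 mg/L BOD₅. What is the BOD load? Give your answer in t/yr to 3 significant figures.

56.6 t/yr

Mass flux = Q·C = 0.025 m³/s × 71.7 g/m³ = 1.793 g/s.
= 1.793 g/s × 31.56 = 56.57 t/yr.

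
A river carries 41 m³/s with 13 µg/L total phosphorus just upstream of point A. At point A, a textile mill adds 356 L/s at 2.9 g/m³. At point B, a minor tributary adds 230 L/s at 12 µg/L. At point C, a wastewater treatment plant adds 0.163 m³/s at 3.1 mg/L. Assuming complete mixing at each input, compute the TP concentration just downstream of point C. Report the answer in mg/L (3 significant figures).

0.0497 mg/L

13 µg/L = 0.013 mg/L.
356 L/s = 0.356 m³/s.
After input A: C = (41·0.013 + 0.356·2.9) / 41.36 = 0.03785 mg/L.
230 L/s = 0.23 m³/s.
12 µg/L = 0.012 mg/L.
After input B: C = (41.36·0.03785 + 0.23·0.012) / 41.59 = 0.03771 mg/L.
After input C: C = (41.59·0.03771 + 0.163·3.1) / 41.75 = 0.04966 mg/L.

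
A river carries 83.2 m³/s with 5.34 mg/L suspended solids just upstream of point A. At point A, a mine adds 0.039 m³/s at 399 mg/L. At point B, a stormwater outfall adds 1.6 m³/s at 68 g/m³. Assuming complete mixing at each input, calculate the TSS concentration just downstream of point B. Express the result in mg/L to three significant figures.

After input A: C = (83.2·5.34 + 0.039·399) / 83.24 = 5.524 mg/L.
After input B: C = (83.24·5.524 + 1.6·68) / 84.84 = 6.703 mg/L.

6.70 mg/L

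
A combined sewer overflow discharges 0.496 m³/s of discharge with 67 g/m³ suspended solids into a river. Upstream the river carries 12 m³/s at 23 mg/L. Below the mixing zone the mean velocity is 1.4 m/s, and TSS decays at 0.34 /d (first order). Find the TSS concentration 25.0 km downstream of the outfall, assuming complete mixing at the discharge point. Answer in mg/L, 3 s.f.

23.1 mg/L

After complete mixing, C₀ = (0.496·67 + 12·23) / 12.5 = 24.75 mg/L.
Travel time t = 2.5e+04 m / 1.4 m/s = 1.786e+04 s = 0.2067 d.
C = 24.75·exp(−0.34·0.2067) = 24.75·0.9321 = 23.07 mg/L.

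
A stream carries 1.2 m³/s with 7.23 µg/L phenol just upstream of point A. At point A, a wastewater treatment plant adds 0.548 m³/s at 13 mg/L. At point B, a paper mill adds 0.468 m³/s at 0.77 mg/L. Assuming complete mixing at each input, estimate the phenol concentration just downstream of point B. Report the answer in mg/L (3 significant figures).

7.23 µg/L = 0.00723 mg/L.
After input A: C = (1.2·0.00723 + 0.548·13) / 1.748 = 4.08 mg/L.
After input B: C = (1.748·4.08 + 0.468·0.77) / 2.216 = 3.381 mg/L.

3.38 mg/L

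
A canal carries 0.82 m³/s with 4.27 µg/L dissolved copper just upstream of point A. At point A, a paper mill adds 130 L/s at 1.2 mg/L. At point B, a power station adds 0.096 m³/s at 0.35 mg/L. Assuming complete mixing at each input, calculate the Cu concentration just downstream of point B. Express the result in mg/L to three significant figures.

4.27 µg/L = 0.00427 mg/L.
130 L/s = 0.13 m³/s.
After input A: C = (0.82·0.00427 + 0.13·1.2) / 0.95 = 0.1679 mg/L.
After input B: C = (0.95·0.1679 + 0.096·0.35) / 1.046 = 0.1846 mg/L.

0.185 mg/L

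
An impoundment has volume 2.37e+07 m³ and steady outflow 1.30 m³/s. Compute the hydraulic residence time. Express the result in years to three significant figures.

Q = 1.30 m³/s × 3.156e+07 s/yr = 4.102e+07 m³/yr.
Hydraulic residence time τ = V/Q = 2.37e+07/4.102e+07 = 0.5777 yr.

0.578 yr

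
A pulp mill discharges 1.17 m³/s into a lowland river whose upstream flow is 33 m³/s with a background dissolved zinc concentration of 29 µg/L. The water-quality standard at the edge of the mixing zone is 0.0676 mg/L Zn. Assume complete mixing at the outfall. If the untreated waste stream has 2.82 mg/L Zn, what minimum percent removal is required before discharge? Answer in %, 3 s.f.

59.0 %

29 µg/L = 0.029 mg/L.
Mass balance: 0.0676·34.17 = 1.17·Cₑ + 33·0.029.
Cₑ = (2.31 − 0.957) / 1.17 = 1.156 mg/L.
Required removal = 1 − 1.156/2.82 = 59 %.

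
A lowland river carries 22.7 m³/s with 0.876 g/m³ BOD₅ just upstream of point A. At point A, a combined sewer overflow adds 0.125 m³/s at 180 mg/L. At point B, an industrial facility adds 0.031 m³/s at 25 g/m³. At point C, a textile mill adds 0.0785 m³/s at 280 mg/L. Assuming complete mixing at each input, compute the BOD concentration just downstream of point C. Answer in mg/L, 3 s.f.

2.84 mg/L

After input A: C = (22.7·0.876 + 0.125·180) / 22.82 = 1.857 mg/L.
After input B: C = (22.82·1.857 + 0.031·25) / 22.86 = 1.888 mg/L.
After input C: C = (22.86·1.888 + 0.0785·280) / 22.93 = 2.84 mg/L.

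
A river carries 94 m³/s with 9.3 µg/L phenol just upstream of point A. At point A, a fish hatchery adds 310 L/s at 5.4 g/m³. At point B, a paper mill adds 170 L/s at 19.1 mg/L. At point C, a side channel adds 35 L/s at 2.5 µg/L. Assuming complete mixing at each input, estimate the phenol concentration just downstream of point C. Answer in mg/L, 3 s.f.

9.3 µg/L = 0.0093 mg/L.
310 L/s = 0.31 m³/s.
After input A: C = (94·0.0093 + 0.31·5.4) / 94.31 = 0.02702 mg/L.
170 L/s = 0.17 m³/s.
After input B: C = (94.31·0.02702 + 0.17·19.1) / 94.48 = 0.06134 mg/L.
35 L/s = 0.035 m³/s.
2.5 µg/L = 0.0025 mg/L.
After input C: C = (94.48·0.06134 + 0.035·0.0025) / 94.52 = 0.06132 mg/L.

0.0613 mg/L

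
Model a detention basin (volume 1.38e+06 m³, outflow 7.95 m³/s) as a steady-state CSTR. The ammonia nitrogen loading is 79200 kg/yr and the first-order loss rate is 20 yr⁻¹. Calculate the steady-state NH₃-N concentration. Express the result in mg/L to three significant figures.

0.284 mg/L

Outflow Q = 7.95 m³/s × 3.156e+07 s/yr = 2.509e+08 m³/yr.
Steady-state CSTR mass balance: W = Q·C + k·V·C, so C = W/(Q + kV).
Q + kV = 2.509e+08 + 20·1.38e+06 = 2.785e+08 m³/yr.
C = 79200/2.785e+08 = 0.0002844 kg/m³ = 0.2844 mg/L.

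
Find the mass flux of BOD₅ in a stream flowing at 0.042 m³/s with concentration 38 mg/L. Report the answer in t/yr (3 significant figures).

Mass flux = Q·C = 0.042 m³/s × 38 g/m³ = 1.596 g/s.
= 1.596 g/s × 31.56 = 50.37 t/yr.

50.4 t/yr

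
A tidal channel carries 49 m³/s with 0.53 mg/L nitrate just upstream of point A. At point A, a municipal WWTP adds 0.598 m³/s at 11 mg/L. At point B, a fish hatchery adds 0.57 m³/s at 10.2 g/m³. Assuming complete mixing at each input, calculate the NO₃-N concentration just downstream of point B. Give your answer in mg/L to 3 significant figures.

After input A: C = (49·0.53 + 0.598·11) / 49.6 = 0.6562 mg/L.
After input B: C = (49.6·0.6562 + 0.57·10.2) / 50.17 = 0.7647 mg/L.

0.765 mg/L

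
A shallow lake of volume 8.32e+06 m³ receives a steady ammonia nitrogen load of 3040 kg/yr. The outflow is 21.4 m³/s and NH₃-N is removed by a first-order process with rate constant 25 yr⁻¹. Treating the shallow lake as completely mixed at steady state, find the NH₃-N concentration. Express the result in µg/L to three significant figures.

Outflow Q = 21.4 m³/s × 3.156e+07 s/yr = 6.753e+08 m³/yr.
Steady-state CSTR mass balance: W = Q·C + k·V·C, so C = W/(Q + kV).
Q + kV = 6.753e+08 + 25·8.32e+06 = 8.833e+08 m³/yr.
C = 3040/8.833e+08 = 3.442e-06 kg/m³ = 0.003442 mg/L = 3.442 µg/L.

3.44 µg/L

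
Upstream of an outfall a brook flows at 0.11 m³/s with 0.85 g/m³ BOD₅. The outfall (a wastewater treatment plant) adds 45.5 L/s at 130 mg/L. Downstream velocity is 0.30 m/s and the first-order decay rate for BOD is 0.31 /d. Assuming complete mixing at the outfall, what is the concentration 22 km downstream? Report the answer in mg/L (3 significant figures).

45.5 L/s = 0.0455 m³/s.
After complete mixing, C₀ = (0.0455·130 + 0.11·0.85) / 0.1555 = 38.64 mg/L.
Travel time t = 2.2e+04 m / 0.30 m/s = 7.333e+04 s = 0.8488 d.
C = 38.64·exp(−0.31·0.8488) = 38.64·0.7687 = 29.7 mg/L.

29.7 mg/L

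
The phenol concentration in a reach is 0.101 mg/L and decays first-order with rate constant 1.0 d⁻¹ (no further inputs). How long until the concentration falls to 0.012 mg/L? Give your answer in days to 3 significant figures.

2.13 d

t = ln(C₀/C)/k = ln(0.101/0.012)/1.0 = 2.13/1.0 = 2.13 d.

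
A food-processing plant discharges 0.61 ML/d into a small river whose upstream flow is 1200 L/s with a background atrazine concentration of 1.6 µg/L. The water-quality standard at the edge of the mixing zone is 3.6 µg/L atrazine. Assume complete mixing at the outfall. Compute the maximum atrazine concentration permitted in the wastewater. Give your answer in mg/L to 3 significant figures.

0.61 ML/d = 0.00706 m³/s.
1200 L/s = 1.2 m³/s.
1.6 µg/L = 0.0016 mg/L.
3.6 µg/L = 0.0036 mg/L.
Mass balance: 0.0036·1.207 = 0.00706·Cₑ + 1.2·0.0016.
Cₑ = (0.004345 − 0.00192) / 0.00706 = 0.3435 mg/L.

0.344 mg/L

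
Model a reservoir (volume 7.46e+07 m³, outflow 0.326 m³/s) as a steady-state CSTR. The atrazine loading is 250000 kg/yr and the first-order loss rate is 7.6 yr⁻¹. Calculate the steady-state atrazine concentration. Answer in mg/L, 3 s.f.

0.433 mg/L

Outflow Q = 0.326 m³/s × 3.156e+07 s/yr = 1.029e+07 m³/yr.
Steady-state CSTR mass balance: W = Q·C + k·V·C, so C = W/(Q + kV).
Q + kV = 1.029e+07 + 7.6·7.46e+07 = 5.772e+08 m³/yr.
C = 250000/5.772e+08 = 0.0004331 kg/m³ = 0.4331 mg/L.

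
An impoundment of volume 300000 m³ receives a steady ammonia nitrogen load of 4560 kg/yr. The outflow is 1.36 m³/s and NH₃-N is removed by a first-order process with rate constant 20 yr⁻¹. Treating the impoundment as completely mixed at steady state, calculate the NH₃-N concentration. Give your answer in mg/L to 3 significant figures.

0.0932 mg/L

Outflow Q = 1.36 m³/s × 3.156e+07 s/yr = 4.292e+07 m³/yr.
Steady-state CSTR mass balance: W = Q·C + k·V·C, so C = W/(Q + kV).
Q + kV = 4.292e+07 + 20·300000 = 4.892e+07 m³/yr.
C = 4560/4.892e+07 = 9.322e-05 kg/m³ = 0.09322 mg/L.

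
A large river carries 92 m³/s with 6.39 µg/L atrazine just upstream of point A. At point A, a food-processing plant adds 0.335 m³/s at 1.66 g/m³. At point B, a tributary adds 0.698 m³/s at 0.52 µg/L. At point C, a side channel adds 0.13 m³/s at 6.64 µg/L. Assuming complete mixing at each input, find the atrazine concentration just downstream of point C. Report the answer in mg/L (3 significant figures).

0.0123 mg/L

6.39 µg/L = 0.00639 mg/L.
After input A: C = (92·0.00639 + 0.335·1.66) / 92.33 = 0.01239 mg/L.
0.52 µg/L = 0.00052 mg/L.
After input B: C = (92.33·0.01239 + 0.698·0.00052) / 93.03 = 0.0123 mg/L.
6.64 µg/L = 0.00664 mg/L.
After input C: C = (93.03·0.0123 + 0.13·0.00664) / 93.16 = 0.01229 mg/L.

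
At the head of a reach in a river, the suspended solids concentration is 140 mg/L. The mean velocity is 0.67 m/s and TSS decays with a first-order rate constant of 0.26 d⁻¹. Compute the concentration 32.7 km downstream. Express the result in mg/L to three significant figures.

Travel time t = 32.7 km / 0.67 m/s = 3.27e+04/0.67 = 4.881e+04 s = 0.5649 d.
First-order decay: C = 140·exp(−0.26·0.5649) = 140·0.8634 = 120.9 mg/L.

121 mg/L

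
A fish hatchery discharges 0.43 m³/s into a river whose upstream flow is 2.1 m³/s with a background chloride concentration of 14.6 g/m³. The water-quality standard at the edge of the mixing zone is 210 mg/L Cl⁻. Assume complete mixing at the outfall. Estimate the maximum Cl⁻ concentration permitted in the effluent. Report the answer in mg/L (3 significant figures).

1160 mg/L

Mass balance: 210·2.53 = 0.43·Cₑ + 2.1·14.6.
Cₑ = (531.3 − 30.66) / 0.43 = 1164 mg/L.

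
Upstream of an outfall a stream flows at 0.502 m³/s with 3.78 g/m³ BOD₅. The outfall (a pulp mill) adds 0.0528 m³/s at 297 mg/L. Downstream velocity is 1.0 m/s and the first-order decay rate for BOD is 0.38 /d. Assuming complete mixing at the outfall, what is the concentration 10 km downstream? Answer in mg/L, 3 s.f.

After complete mixing, C₀ = (0.0528·297 + 0.502·3.78) / 0.5548 = 31.69 mg/L.
Travel time t = 1e+04 m / 1.0 m/s = 1e+04 s = 0.1157 d.
C = 31.69·exp(−0.38·0.1157) = 31.69·0.957 = 30.32 mg/L.

30.3 mg/L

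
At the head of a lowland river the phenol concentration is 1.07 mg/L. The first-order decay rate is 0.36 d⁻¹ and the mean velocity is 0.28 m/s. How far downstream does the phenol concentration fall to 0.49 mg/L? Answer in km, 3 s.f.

52.5 km

From C = C₀·e^(−kt), t = ln(C₀/C)/k = ln(1.07/0.49)/0.36 = 0.781/0.36 = 2.169 d.
Distance = v·t = 0.28 m/s × 1.874e+05 s = 5.248e+04 m = 52.48 km.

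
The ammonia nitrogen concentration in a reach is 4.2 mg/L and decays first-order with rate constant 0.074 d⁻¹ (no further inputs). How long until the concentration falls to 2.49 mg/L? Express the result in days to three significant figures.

7.06 d

t = ln(C₀/C)/k = ln(4.2/2.49)/0.074 = 0.5228/0.074 = 7.065 d.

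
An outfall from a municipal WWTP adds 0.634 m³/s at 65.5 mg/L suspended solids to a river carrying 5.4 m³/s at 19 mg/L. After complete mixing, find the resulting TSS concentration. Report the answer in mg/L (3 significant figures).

Flow-weighted mixing gives C = (0.634·65.5 + 5.4·19) / (0.634 + 5.4) = 144.1/6.034 = 23.89 mg/L.

23.9 mg/L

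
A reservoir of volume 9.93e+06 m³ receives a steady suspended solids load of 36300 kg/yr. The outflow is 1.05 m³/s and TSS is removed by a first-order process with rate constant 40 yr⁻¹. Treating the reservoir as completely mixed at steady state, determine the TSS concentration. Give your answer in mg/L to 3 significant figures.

0.0844 mg/L

Outflow Q = 1.05 m³/s × 3.156e+07 s/yr = 3.314e+07 m³/yr.
Steady-state CSTR mass balance: W = Q·C + k·V·C, so C = W/(Q + kV).
Q + kV = 3.314e+07 + 40·9.93e+06 = 4.303e+08 m³/yr.
C = 36300/4.303e+08 = 8.435e-05 kg/m³ = 0.08435 mg/L.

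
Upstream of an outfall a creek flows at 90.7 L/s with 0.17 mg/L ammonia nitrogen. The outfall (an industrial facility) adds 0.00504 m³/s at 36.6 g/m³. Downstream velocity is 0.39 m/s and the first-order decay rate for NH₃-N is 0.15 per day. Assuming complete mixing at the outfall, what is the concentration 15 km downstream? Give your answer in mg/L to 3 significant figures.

1.95 mg/L

90.7 L/s = 0.0907 m³/s.
After complete mixing, C₀ = (0.00504·36.6 + 0.0907·0.17) / 0.09574 = 2.088 mg/L.
Travel time t = 1.5e+04 m / 0.39 m/s = 3.846e+04 s = 0.4452 d.
C = 2.088·exp(−0.15·0.4452) = 2.088·0.9354 = 1.953 mg/L.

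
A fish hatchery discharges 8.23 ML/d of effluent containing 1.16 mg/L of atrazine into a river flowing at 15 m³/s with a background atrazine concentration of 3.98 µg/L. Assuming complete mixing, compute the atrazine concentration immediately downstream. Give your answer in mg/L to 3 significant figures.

0.0113 mg/L

8.23 ML/d = 0.09525 m³/s.
3.98 µg/L = 0.00398 mg/L.
Flow-weighted mixing gives C = (0.09525·1.16 + 15·0.00398) / (0.09525 + 15) = 0.1702/15.1 = 0.01127 mg/L.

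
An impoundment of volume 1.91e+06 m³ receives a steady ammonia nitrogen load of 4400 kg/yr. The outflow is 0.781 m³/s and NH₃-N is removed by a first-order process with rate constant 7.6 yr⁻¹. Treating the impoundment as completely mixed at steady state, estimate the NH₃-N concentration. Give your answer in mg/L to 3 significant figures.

0.112 mg/L

Outflow Q = 0.781 m³/s × 3.156e+07 s/yr = 2.465e+07 m³/yr.
Steady-state CSTR mass balance: W = Q·C + k·V·C, so C = W/(Q + kV).
Q + kV = 2.465e+07 + 7.6·1.91e+06 = 3.916e+07 m³/yr.
C = 4400/3.916e+07 = 0.0001124 kg/m³ = 0.1124 mg/L.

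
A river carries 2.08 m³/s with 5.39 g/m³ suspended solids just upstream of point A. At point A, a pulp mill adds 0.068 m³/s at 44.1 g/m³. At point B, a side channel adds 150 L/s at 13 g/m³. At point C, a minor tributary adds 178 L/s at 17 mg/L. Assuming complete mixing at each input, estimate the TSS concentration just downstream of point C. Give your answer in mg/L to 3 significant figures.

7.75 mg/L

After input A: C = (2.08·5.39 + 0.068·44.1) / 2.148 = 6.615 mg/L.
150 L/s = 0.15 m³/s.
After input B: C = (2.148·6.615 + 0.15·13) / 2.298 = 7.032 mg/L.
178 L/s = 0.178 m³/s.
After input C: C = (2.298·7.032 + 0.178·17) / 2.476 = 7.749 mg/L.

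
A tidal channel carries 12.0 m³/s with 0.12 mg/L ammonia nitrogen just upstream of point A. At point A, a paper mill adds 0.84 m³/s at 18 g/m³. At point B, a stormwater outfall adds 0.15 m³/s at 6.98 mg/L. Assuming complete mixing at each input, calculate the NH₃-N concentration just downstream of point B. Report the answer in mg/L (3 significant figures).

1.36 mg/L

After input A: C = (12·0.12 + 0.84·18) / 12.84 = 1.29 mg/L.
After input B: C = (12.84·1.29 + 0.15·6.98) / 12.99 = 1.355 mg/L.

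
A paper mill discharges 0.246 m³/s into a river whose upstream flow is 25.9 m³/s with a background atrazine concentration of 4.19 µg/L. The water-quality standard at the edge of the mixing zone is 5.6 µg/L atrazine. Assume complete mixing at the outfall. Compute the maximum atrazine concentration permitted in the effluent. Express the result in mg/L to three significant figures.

0.154 mg/L

4.19 µg/L = 0.00419 mg/L.
5.6 µg/L = 0.0056 mg/L.
Mass balance: 0.0056·26.15 = 0.246·Cₑ + 25.9·0.00419.
Cₑ = (0.1464 − 0.1085) / 0.246 = 0.1541 mg/L.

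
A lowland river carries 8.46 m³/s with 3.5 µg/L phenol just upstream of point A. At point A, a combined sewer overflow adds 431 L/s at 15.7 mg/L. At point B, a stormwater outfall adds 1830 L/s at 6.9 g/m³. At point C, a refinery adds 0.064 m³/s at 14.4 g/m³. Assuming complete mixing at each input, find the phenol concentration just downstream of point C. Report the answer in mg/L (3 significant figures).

1.89 mg/L

3.5 µg/L = 0.0035 mg/L.
431 L/s = 0.431 m³/s.
After input A: C = (8.46·0.0035 + 0.431·15.7) / 8.891 = 0.7644 mg/L.
1830 L/s = 1.83 m³/s.
After input B: C = (8.891·0.7644 + 1.83·6.9) / 10.72 = 1.812 mg/L.
After input C: C = (10.72·1.812 + 0.064·14.4) / 10.79 = 1.886 mg/L.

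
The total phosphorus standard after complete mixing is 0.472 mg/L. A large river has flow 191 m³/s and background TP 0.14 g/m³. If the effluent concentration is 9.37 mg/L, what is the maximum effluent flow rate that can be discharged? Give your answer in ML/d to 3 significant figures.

616 ML/d

Mass balance at complete mixing: C_std·(Q_w + Q_r) = Q_w·C_e + Q_r·C_b.
Rearranging, Q_w = Q_r·(C_std − C_b)/(C_e − C_std) = 191·(0.472 − 0.14) / (9.37 − 0.472) = 7.127 m³/s.
= 615.7 ML/d.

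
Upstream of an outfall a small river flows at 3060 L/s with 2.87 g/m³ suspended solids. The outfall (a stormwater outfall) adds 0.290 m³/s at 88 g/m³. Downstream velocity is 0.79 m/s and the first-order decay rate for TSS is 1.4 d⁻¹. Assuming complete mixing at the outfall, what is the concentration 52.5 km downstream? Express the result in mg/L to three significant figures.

3060 L/s = 3.06 m³/s.
After complete mixing, C₀ = (0.29·88 + 3.06·2.87) / 3.35 = 10.24 mg/L.
Travel time t = 5.25e+04 m / 0.79 m/s = 6.646e+04 s = 0.7692 d.
C = 10.24·exp(−1.4·0.7692) = 10.24·0.3407 = 3.488 mg/L.

3.49 mg/L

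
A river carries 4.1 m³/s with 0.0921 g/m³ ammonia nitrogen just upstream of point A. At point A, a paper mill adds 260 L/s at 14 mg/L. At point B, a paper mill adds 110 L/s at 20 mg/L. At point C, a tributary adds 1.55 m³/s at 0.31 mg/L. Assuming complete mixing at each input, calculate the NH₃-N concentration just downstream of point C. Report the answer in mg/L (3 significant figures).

1.11 mg/L

260 L/s = 0.26 m³/s.
After input A: C = (4.1·0.0921 + 0.26·14) / 4.36 = 0.9215 mg/L.
110 L/s = 0.11 m³/s.
After input B: C = (4.36·0.9215 + 0.11·20) / 4.47 = 1.391 mg/L.
After input C: C = (4.47·1.391 + 1.55·0.31) / 6.02 = 1.113 mg/L.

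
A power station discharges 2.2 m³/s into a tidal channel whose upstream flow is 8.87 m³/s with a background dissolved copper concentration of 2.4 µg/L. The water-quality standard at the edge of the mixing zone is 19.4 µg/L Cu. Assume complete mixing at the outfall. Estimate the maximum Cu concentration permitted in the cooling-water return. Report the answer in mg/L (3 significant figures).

2.4 µg/L = 0.0024 mg/L.
19.4 µg/L = 0.0194 mg/L.
Mass balance: 0.0194·11.07 = 2.2·Cₑ + 8.87·0.0024.
Cₑ = (0.2148 − 0.02129) / 2.2 = 0.08794 mg/L.

0.0879 mg/L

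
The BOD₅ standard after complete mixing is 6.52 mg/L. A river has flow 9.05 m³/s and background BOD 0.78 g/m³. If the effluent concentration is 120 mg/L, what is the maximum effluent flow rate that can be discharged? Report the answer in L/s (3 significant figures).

Mass balance at complete mixing: C_std·(Q_w + Q_r) = Q_w·C_e + Q_r·C_b.
Rearranging, Q_w = Q_r·(C_std − C_b)/(C_e − C_std) = 9.05·(6.52 − 0.78) / (120 − 6.52) = 0.4578 m³/s.
= 457.8 L/s.

458 L/s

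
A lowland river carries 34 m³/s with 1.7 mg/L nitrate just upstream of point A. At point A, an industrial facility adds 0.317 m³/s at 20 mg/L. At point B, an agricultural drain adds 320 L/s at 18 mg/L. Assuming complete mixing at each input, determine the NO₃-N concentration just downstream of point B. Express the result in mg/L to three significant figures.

After input A: C = (34·1.7 + 0.317·20) / 34.32 = 1.869 mg/L.
320 L/s = 0.32 m³/s.
After input B: C = (34.32·1.869 + 0.32·18) / 34.64 = 2.018 mg/L.

2.02 mg/L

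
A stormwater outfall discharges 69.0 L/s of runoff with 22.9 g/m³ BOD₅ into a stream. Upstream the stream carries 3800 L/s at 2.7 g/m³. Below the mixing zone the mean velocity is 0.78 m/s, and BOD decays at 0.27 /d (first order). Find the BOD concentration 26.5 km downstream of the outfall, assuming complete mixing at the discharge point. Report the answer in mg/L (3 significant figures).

2.75 mg/L

69.0 L/s = 0.069 m³/s.
3800 L/s = 3.8 m³/s.
After complete mixing, C₀ = (0.069·22.9 + 3.8·2.7) / 3.869 = 3.06 mg/L.
Travel time t = 2.65e+04 m / 0.78 m/s = 3.397e+04 s = 0.3932 d.
C = 3.06·exp(−0.27·0.3932) = 3.06·0.8993 = 2.752 mg/L.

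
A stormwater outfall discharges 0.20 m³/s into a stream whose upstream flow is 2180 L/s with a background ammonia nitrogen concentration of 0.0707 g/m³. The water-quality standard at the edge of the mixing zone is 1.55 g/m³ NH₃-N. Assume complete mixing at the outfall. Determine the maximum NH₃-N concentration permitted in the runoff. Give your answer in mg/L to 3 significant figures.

2180 L/s = 2.18 m³/s.
Mass balance: 1.55·2.38 = 0.2·Cₑ + 2.18·0.0707.
Cₑ = (3.689 − 0.1541) / 0.2 = 17.67 mg/L.

17.7 mg/L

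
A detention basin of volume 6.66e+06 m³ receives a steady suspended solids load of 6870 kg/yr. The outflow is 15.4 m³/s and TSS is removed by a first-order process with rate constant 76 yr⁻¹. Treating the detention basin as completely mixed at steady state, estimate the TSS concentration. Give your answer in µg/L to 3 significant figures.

6.92 µg/L

Outflow Q = 15.4 m³/s × 3.156e+07 s/yr = 4.86e+08 m³/yr.
Steady-state CSTR mass balance: W = Q·C + k·V·C, so C = W/(Q + kV).
Q + kV = 4.86e+08 + 76·6.66e+06 = 9.921e+08 m³/yr.
C = 6870/9.921e+08 = 6.924e-06 kg/m³ = 0.006924 mg/L = 6.924 µg/L.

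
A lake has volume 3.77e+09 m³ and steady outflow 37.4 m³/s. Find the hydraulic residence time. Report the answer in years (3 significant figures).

Q = 37.4 m³/s × 3.156e+07 s/yr = 1.18e+09 m³/yr.
Hydraulic residence time τ = V/Q = 3.77e+09/1.18e+09 = 3.194 yr.

3.19 yr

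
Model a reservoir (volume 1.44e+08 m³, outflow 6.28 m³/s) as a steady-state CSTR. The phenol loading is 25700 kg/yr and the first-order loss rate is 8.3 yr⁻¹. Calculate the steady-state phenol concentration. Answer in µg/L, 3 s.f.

18.4 µg/L

Outflow Q = 6.28 m³/s × 3.156e+07 s/yr = 1.982e+08 m³/yr.
Steady-state CSTR mass balance: W = Q·C + k·V·C, so C = W/(Q + kV).
Q + kV = 1.982e+08 + 8.3·1.44e+08 = 1.393e+09 m³/yr.
C = 25700/1.393e+09 = 1.844e-05 kg/m³ = 0.01844 mg/L = 18.44 µg/L.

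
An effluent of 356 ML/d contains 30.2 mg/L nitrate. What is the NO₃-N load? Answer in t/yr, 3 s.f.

356 ML/d = 4.12 m³/s.
Mass flux = Q·C = 4.12 m³/s × 30.2 g/m³ = 124.4 g/s.
= 124.4 g/s × 31.56 = 3927 t/yr.

3930 t/yr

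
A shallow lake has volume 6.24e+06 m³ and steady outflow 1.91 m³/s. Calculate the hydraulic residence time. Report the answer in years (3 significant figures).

Q = 1.91 m³/s × 3.156e+07 s/yr = 6.028e+07 m³/yr.
Hydraulic residence time τ = V/Q = 6.24e+06/6.028e+07 = 0.1035 yr.

0.104 yr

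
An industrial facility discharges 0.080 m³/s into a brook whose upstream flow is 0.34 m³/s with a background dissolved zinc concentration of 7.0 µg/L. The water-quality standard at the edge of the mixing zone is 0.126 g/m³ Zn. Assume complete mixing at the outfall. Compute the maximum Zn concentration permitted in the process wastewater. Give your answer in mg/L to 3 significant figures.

7.0 µg/L = 0.007 mg/L.
Mass balance: 0.126·0.42 = 0.08·Cₑ + 0.34·0.007.
Cₑ = (0.05292 − 0.00238) / 0.08 = 0.6318 mg/L.

0.632 mg/L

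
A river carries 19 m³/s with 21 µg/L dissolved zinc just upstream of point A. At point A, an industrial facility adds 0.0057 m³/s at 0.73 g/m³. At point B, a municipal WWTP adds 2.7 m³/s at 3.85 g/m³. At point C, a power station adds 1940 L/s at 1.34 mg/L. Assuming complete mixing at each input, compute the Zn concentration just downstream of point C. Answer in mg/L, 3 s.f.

0.567 mg/L

21 µg/L = 0.021 mg/L.
After input A: C = (19·0.021 + 0.0057·0.73) / 19.01 = 0.02121 mg/L.
After input B: C = (19.01·0.02121 + 2.7·3.85) / 21.71 = 0.4975 mg/L.
1940 L/s = 1.94 m³/s.
After input C: C = (21.71·0.4975 + 1.94·1.34) / 23.65 = 0.5666 mg/L.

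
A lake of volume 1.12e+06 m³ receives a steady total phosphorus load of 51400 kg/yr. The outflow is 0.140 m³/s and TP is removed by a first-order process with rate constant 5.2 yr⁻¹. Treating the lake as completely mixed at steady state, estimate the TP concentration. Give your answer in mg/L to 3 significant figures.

Outflow Q = 0.140 m³/s × 3.156e+07 s/yr = 4.418e+06 m³/yr.
Steady-state CSTR mass balance: W = Q·C + k·V·C, so C = W/(Q + kV).
Q + kV = 4.418e+06 + 5.2·1.12e+06 = 1.024e+07 m³/yr.
C = 51400/1.024e+07 = 0.005019 kg/m³ = 5.019 mg/L.

5.02 mg/L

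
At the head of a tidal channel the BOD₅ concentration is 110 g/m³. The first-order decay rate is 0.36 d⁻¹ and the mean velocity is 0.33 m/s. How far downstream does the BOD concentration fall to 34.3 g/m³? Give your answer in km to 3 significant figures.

From C = C₀·e^(−kt), t = ln(C₀/C)/k = ln(110/34.3)/0.36 = 1.165/0.36 = 3.237 d.
Distance = v·t = 0.33 m/s × 2.797e+05 s = 9.229e+04 m = 92.29 km.

92.3 km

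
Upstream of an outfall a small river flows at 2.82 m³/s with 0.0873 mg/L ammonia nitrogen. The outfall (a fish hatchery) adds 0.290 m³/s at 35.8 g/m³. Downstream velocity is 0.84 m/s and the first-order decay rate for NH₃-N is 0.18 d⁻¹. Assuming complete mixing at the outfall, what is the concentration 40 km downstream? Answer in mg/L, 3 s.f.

3.09 mg/L

After complete mixing, C₀ = (0.29·35.8 + 2.82·0.0873) / 3.11 = 3.417 mg/L.
Travel time t = 4e+04 m / 0.84 m/s = 4.762e+04 s = 0.5511 d.
C = 3.417·exp(−0.18·0.5511) = 3.417·0.9056 = 3.095 mg/L.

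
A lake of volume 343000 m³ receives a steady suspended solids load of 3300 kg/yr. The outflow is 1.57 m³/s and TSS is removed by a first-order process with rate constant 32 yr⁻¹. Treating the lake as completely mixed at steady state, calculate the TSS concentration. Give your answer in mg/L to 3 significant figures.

Outflow Q = 1.57 m³/s × 3.156e+07 s/yr = 4.955e+07 m³/yr.
Steady-state CSTR mass balance: W = Q·C + k·V·C, so C = W/(Q + kV).
Q + kV = 4.955e+07 + 32·343000 = 6.052e+07 m³/yr.
C = 3300/6.052e+07 = 5.453e-05 kg/m³ = 0.05453 mg/L.

0.0545 mg/L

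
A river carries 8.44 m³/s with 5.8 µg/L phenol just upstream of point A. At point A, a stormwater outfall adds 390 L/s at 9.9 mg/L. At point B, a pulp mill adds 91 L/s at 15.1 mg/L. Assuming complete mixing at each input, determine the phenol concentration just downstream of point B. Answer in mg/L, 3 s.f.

5.8 µg/L = 0.0058 mg/L.
390 L/s = 0.39 m³/s.
After input A: C = (8.44·0.0058 + 0.39·9.9) / 8.83 = 0.4428 mg/L.
91 L/s = 0.091 m³/s.
After input B: C = (8.83·0.4428 + 0.091·15.1) / 8.921 = 0.5923 mg/L.

0.592 mg/L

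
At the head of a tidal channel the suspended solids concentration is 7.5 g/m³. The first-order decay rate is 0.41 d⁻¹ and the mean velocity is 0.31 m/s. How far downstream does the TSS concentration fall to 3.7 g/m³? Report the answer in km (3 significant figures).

From C = C₀·e^(−kt), t = ln(C₀/C)/k = ln(7.5/3.7)/0.41 = 0.7066/0.41 = 1.723 d.
Distance = v·t = 0.31 m/s × 1.489e+05 s = 4.616e+04 m = 46.16 km.

46.2 km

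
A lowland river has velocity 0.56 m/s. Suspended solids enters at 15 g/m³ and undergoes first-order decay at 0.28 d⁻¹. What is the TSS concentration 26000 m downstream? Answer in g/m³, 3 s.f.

Travel time t = 26000 m / 0.56 m/s = 2.6e+04/0.56 = 4.643e+04 s = 0.5374 d.
First-order decay: C = 15·exp(−0.28·0.5374) = 15·0.8603 = 12.9 g/m³.

12.9 g/m³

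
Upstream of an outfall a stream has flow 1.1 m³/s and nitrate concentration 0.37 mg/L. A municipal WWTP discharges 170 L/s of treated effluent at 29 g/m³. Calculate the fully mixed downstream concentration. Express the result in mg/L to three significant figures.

4.20 mg/L

170 L/s = 0.17 m³/s.
Flow-weighted mixing gives C = (0.17·29 + 1.1·0.37) / (0.17 + 1.1) = 5.337/1.27 = 4.202 mg/L.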